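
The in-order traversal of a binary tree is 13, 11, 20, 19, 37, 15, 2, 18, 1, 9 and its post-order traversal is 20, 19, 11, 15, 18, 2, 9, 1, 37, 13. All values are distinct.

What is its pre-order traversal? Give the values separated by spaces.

13 37 11 19 20 1 2 15 18 9

The last element of post-order is the root; it splits in-order into left and right subtrees.
Root 13: left subtree has 0 nodes { }, right has 9 {11, 20, 19, 37, 15, 2, 18, 1, 9}.
  Root 37: left subtree has 3 nodes {11, 20, 19}, right has 5 {15, 2, 18, 1, 9}.
    Root 11: left subtree has 0 nodes { }, right has 2 {20, 19}.
      Root 19: left subtree has 1 node {20}, right has 0 { }.
    Root 1: left subtree has 3 nodes {15, 2, 18}, right has 1 {9}.
      Root 2: left subtree has 1 node {15}, right has 1 {18}.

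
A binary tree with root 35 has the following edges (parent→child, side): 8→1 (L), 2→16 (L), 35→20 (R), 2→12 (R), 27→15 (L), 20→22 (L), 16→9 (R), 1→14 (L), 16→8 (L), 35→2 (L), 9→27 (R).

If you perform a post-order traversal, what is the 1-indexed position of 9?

6

Post-order visits the left subtree, then the right subtree, then the node.
At 35: go left to 2.
  At 2: go left to 16.
    At 16: go left to 8.
      At 8: go left to 1.
        At 1: go left to 14.
          14 is a leaf — visit 14.
        At 1: no right child.
        Visit 1.
      At 8: no right child.
      Visit 8.
    At 16: go right to 9.
      At 9: no left child.
      At 9: go right to 27.
        At 27: go left to 15.
          15 is a leaf — visit 15.
        At 27: no right child.
        Visit 27.
      Visit 9.
    Visit 16.
  At 2: go right to 12.
    12 is a leaf — visit 12.
  Visit 2.
At 35: go right to 20.
  At 20: go left to 22.
    22 is a leaf — visit 22.
  At 20: no right child.
  Visit 20.
Visit 35.
Full post-order sequence: 14, 1, 8, 15, 27, 9, 16, 12, 2, 22, 20, 35.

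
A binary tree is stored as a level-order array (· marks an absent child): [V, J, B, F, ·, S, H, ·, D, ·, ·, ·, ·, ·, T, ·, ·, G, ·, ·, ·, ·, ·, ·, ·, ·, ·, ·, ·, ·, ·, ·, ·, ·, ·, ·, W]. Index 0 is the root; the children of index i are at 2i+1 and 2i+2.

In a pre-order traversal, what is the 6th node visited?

W

Pre-order visits the node, then its left subtree, then its right subtree.
Visit V.
At V: go left to J.
  Visit J.
  At J: go left to F.
    Visit F.
    At F: no left child.
    At F: go right to D.
      Visit D.
      At D: go left to G.
        Visit G.
        At G: no left child.
        At G: go right to W.
          W is a leaf — visit W.
      At D: no right child.
  At J: no right child.
At V: go right to B.
  Visit B.
  At B: go left to S.
    S is a leaf — visit S.
  At B: go right to H.
    Visit H.
    At H: no left child.
    At H: go right to T.
      T is a leaf — visit T.
Full pre-order sequence: V, J, F, D, G, W, B, S, H, T.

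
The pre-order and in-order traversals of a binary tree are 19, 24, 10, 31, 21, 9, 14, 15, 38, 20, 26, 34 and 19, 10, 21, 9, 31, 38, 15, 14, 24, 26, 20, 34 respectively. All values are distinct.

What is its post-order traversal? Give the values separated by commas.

9, 21, 38, 15, 14, 31, 10, 26, 34, 20, 24, 19

The first element of pre-order is the root; it splits in-order into left and right subtrees.
Root 19: left subtree has 0 nodes { }, right has 11 {10, 21, 9, 31, 38, 15, 14, 24, 26, 20, 34}.
  Root 24: left subtree has 7 nodes {10, 21, 9, 31, 38, 15, 14}, right has 3 {26, 20, 34}.
    Root 10: left subtree has 0 nodes { }, right has 6 {21, 9, 31, 38, 15, 14}.
      Root 31: left subtree has 2 nodes {21, 9}, right has 3 {38, 15, 14}.
        Root 21: left subtree has 0 nodes { }, right has 1 {9}.
        Root 14: left subtree has 2 nodes {38, 15}, right has 0 { }.
          Root 15: left subtree has 1 node {38}, right has 0 { }.
    Root 20: left subtree has 1 node {26}, right has 1 {34}.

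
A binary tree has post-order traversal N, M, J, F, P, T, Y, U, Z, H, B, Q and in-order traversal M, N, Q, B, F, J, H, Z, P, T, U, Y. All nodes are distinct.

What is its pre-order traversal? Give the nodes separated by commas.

The last element of post-order is the root; it splits in-order into left and right subtrees.
Root Q: left subtree has 2 nodes {M, N}, right has 9 {B, F, J, H, Z, P, T, U, Y}.
  Root M: left subtree has 0 nodes { }, right has 1 {N}.
  Root B: left subtree has 0 nodes { }, right has 8 {F, J, H, Z, P, T, U, Y}.
    Root H: left subtree has 2 nodes {F, J}, right has 5 {Z, P, T, U, Y}.
      Root F: left subtree has 0 nodes { }, right has 1 {J}.
      Root Z: left subtree has 0 nodes { }, right has 4 {P, T, U, Y}.
        Root U: left subtree has 2 nodes {P, T}, right has 1 {Y}.
          Root T: left subtree has 1 node {P}, right has 0 { }.

Q, M, N, B, H, F, J, Z, U, T, P, Y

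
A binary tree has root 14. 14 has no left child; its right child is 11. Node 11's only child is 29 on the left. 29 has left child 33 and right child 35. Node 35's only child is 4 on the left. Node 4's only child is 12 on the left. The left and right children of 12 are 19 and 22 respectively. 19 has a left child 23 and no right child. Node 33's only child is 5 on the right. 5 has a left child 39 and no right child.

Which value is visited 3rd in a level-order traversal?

29

Level-order visits nodes level by level from the root, left to right within each level.
Level 0: 14
Level 1: 11
Level 2: 29
Level 3: 33, 35
Level 4: 5, 4
Level 5: 39, 12
Level 6: 19, 22
Level 7: 23
Full level-order sequence: 14, 11, 29, 33, 35, 5, 4, 39, 12, 19, 22, 23.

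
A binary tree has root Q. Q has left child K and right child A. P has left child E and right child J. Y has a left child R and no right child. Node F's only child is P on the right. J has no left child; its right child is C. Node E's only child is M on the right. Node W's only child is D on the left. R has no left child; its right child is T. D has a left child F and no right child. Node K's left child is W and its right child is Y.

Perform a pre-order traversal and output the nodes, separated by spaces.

Q K W D F P E M J C Y R T A

Pre-order visits the node, then its left subtree, then its right subtree.
Visit Q.
At Q: go left to K.
  Visit K.
  At K: go left to W.
    Visit W.
    At W: go left to D.
      Visit D.
      At D: go left to F.
        Visit F.
        At F: no left child.
        At F: go right to P.
          Visit P.
          At P: go left to E.
            Visit E.
            At E: no left child.
            At E: go right to M.
              M is a leaf — visit M.
          At P: go right to J.
            Visit J.
            At J: no left child.
            At J: go right to C.
              C is a leaf — visit C.
      At D: no right child.
    At W: no right child.
  At K: go right to Y.
    Visit Y.
    At Y: go left to R.
      Visit R.
      At R: no left child.
      At R: go right to T.
        T is a leaf — visit T.
    At Y: no right child.
At Q: go right to A.
  A is a leaf — visit A.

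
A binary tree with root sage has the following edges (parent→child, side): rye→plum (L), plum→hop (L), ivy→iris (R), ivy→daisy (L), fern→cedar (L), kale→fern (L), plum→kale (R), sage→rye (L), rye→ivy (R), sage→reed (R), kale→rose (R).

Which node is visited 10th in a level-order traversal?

Level-order visits nodes level by level from the root, left to right within each level.
Level 0: sage
Level 1: rye, reed
Level 2: plum, ivy
Level 3: hop, kale, daisy, iris
Level 4: fern, rose
Level 5: cedar
Full level-order sequence: sage, rye, reed, plum, ivy, hop, kale, daisy, iris, fern, rose, cedar.

fern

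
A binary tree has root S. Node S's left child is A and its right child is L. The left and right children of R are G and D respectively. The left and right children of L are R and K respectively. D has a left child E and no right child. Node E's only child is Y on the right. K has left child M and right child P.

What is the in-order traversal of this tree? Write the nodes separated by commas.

A, S, G, R, E, Y, D, L, M, K, P

In-order visits the left subtree, then the node, then the right subtree.
At S: go left to A.
  A is a leaf — visit A.
Visit S.
At S: go right to L.
  At L: go left to R.
    At R: go left to G.
      G is a leaf — visit G.
    Visit R.
    At R: go right to D.
      At D: go left to E.
        At E: no left child.
        Visit E.
        At E: go right to Y.
          Y is a leaf — visit Y.
      Visit D.
      At D: no right child.
  Visit L.
  At L: go right to K.
    At K: go left to M.
      M is a leaf — visit M.
    Visit K.
    At K: go right to P.
      P is a leaf — visit P.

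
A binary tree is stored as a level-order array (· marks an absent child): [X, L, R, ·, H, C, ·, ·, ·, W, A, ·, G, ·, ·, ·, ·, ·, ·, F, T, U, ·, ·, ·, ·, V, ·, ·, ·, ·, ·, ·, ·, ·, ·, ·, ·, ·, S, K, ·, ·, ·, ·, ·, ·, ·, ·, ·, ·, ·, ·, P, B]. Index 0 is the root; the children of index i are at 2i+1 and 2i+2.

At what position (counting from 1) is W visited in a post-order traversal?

Post-order visits the left subtree, then the right subtree, then the node.
At X: go left to L.
  At L: no left child.
  At L: go right to H.
    At H: go left to W.
      At W: go left to F.
        At F: go left to S.
          S is a leaf — visit S.
        At F: go right to K.
          K is a leaf — visit K.
        Visit F.
      At W: go right to T.
        T is a leaf — visit T.
      Visit W.
    At H: go right to A.
      At A: go left to U.
        U is a leaf — visit U.
      At A: no right child.
      Visit A.
    Visit H.
  Visit L.
At X: go right to R.
  At R: go left to C.
    At C: no left child.
    At C: go right to G.
      At G: no left child.
      At G: go right to V.
        At V: go left to P.
          P is a leaf — visit P.
        At V: go right to B.
          B is a leaf — visit B.
        Visit V.
      Visit G.
    Visit C.
  At R: no right child.
  Visit R.
Visit X.
Full post-order sequence: S, K, F, T, W, U, A, H, L, P, B, V, G, C, R, X.

5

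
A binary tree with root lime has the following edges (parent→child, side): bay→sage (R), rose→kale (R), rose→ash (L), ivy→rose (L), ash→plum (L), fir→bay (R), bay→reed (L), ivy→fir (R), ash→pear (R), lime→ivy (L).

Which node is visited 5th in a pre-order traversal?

Pre-order visits the node, then its left subtree, then its right subtree.
Visit lime.
At lime: go left to ivy.
  Visit ivy.
  At ivy: go left to rose.
    Visit rose.
    At rose: go left to ash.
      Visit ash.
      At ash: go left to plum.
        plum is a leaf — visit plum.
      At ash: go right to pear.
        pear is a leaf — visit pear.
    At rose: go right to kale.
      kale is a leaf — visit kale.
  At ivy: go right to fir.
    Visit fir.
    At fir: no left child.
    At fir: go right to bay.
      Visit bay.
      At bay: go left to reed.
        reed is a leaf — visit reed.
      At bay: go right to sage.
        sage is a leaf — visit sage.
At lime: no right child.
Full pre-order sequence: lime, ivy, rose, ash, plum, pear, kale, fir, bay, reed, sage.

plum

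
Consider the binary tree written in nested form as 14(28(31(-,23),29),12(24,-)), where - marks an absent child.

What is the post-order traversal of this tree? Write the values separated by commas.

Post-order visits the left subtree, then the right subtree, then the node.
At 14: go left to 28.
  At 28: go left to 31.
    At 31: no left child.
    At 31: go right to 23.
      23 is a leaf — visit 23.
    Visit 31.
  At 28: go right to 29.
    29 is a leaf — visit 29.
  Visit 28.
At 14: go right to 12.
  At 12: go left to 24.
    24 is a leaf — visit 24.
  At 12: no right child.
  Visit 12.
Visit 14.

23, 31, 29, 28, 24, 12, 14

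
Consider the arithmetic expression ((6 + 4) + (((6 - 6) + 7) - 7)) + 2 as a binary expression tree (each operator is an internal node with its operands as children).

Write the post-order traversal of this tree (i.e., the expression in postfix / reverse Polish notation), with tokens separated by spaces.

6 4 + 6 6 - 7 + 7 - + 2 +

Post-order on an expression tree gives postfix notation: for each operator, emit left operand, right operand, then the operator.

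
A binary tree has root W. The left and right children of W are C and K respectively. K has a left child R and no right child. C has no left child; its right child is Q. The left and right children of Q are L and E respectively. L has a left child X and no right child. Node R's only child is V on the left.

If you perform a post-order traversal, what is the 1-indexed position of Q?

Post-order visits the left subtree, then the right subtree, then the node.
At W: go left to C.
  At C: no left child.
  At C: go right to Q.
    At Q: go left to L.
      At L: go left to X.
        X is a leaf — visit X.
      At L: no right child.
      Visit L.
    At Q: go right to E.
      E is a leaf — visit E.
    Visit Q.
  Visit C.
At W: go right to K.
  At K: go left to R.
    At R: go left to V.
      V is a leaf — visit V.
    At R: no right child.
    Visit R.
  At K: no right child.
  Visit K.
Visit W.
Full post-order sequence: X, L, E, Q, C, V, R, K, W.

4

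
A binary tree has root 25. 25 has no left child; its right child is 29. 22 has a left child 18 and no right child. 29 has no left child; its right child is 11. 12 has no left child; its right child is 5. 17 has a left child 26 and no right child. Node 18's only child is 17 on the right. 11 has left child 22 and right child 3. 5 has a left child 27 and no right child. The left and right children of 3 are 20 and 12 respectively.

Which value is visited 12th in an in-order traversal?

5

In-order visits the left subtree, then the node, then the right subtree.
At 25: no left child.
Visit 25.
At 25: go right to 29.
  At 29: no left child.
  Visit 29.
  At 29: go right to 11.
    At 11: go left to 22.
      At 22: go left to 18.
        At 18: no left child.
        Visit 18.
        At 18: go right to 17.
          At 17: go left to 26.
            26 is a leaf — visit 26.
          Visit 17.
          At 17: no right child.
      Visit 22.
      At 22: no right child.
    Visit 11.
    At 11: go right to 3.
      At 3: go left to 20.
        20 is a leaf — visit 20.
      Visit 3.
      At 3: go right to 12.
        At 12: no left child.
        Visit 12.
        At 12: go right to 5.
          At 5: go left to 27.
            27 is a leaf — visit 27.
          Visit 5.
          At 5: no right child.
Full in-order sequence: 25, 29, 18, 26, 17, 22, 11, 20, 3, 12, 27, 5.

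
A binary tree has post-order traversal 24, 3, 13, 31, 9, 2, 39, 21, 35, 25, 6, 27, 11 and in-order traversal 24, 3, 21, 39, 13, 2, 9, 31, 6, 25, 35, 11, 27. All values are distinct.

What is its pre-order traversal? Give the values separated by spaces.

The last element of post-order is the root; it splits in-order into left and right subtrees.
Root 11: left subtree has 11 nodes {24, 3, 21, 39, 13, 2, 9, 31, 6, 25, 35}, right has 1 {27}.
  Root 6: left subtree has 8 nodes {24, 3, 21, 39, 13, 2, 9, 31}, right has 2 {25, 35}.
    Root 21: left subtree has 2 nodes {24, 3}, right has 5 {39, 13, 2, 9, 31}.
      Root 3: left subtree has 1 node {24}, right has 0 { }.
      Root 39: left subtree has 0 nodes { }, right has 4 {13, 2, 9, 31}.
        Root 2: left subtree has 1 node {13}, right has 2 {9, 31}.
          Root 9: left subtree has 0 nodes { }, right has 1 {31}.
    Root 25: left subtree has 0 nodes { }, right has 1 {35}.

11 6 21 3 24 39 2 13 9 31 25 35 27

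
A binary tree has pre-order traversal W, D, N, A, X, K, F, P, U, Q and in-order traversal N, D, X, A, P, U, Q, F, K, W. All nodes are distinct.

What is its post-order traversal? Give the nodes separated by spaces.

The first element of pre-order is the root; it splits in-order into left and right subtrees.
Root W: left subtree has 9 nodes {N, D, X, A, P, U, Q, F, K}, right has 0 { }.
  Root D: left subtree has 1 node {N}, right has 7 {X, A, P, U, Q, F, K}.
    Root A: left subtree has 1 node {X}, right has 5 {P, U, Q, F, K}.
      Root K: left subtree has 4 nodes {P, U, Q, F}, right has 0 { }.
        Root F: left subtree has 3 nodes {P, U, Q}, right has 0 { }.
          Root P: left subtree has 0 nodes { }, right has 2 {U, Q}.
            Root U: left subtree has 0 nodes { }, right has 1 {Q}.

N X Q U P F K A D W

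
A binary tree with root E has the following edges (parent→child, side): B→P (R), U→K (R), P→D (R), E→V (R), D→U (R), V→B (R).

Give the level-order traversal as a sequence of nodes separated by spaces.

Level-order visits nodes level by level from the root, left to right within each level.
Level 0: E
Level 1: V
Level 2: B
Level 3: P
Level 4: D
Level 5: U
Level 6: K

E V B P D U K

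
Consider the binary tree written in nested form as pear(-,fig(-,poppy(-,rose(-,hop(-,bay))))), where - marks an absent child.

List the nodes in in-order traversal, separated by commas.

pear, fig, poppy, rose, hop, bay

In-order visits the left subtree, then the node, then the right subtree.
At pear: no left child.
Visit pear.
At pear: go right to fig.
  At fig: no left child.
  Visit fig.
  At fig: go right to poppy.
    At poppy: no left child.
    Visit poppy.
    At poppy: go right to rose.
      At rose: no left child.
      Visit rose.
      At rose: go right to hop.
        At hop: no left child.
        Visit hop.
        At hop: go right to bay.
          bay is a leaf — visit bay.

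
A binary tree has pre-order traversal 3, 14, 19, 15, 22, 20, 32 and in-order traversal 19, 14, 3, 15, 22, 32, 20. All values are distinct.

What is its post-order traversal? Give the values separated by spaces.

19 14 32 20 22 15 3

The first element of pre-order is the root; it splits in-order into left and right subtrees.
Root 3: left subtree has 2 nodes {19, 14}, right has 4 {15, 22, 32, 20}.
  Root 14: left subtree has 1 node {19}, right has 0 { }.
  Root 15: left subtree has 0 nodes { }, right has 3 {22, 32, 20}.
    Root 22: left subtree has 0 nodes { }, right has 2 {32, 20}.
      Root 20: left subtree has 1 node {32}, right has 0 { }.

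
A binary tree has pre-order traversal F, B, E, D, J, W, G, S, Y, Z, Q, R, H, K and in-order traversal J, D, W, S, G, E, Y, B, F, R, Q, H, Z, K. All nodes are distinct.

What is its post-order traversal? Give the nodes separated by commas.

J, S, G, W, D, Y, E, B, R, H, Q, K, Z, F

The first element of pre-order is the root; it splits in-order into left and right subtrees.
Root F: left subtree has 8 nodes {J, D, W, S, G, E, Y, B}, right has 5 {R, Q, H, Z, K}.
  Root B: left subtree has 7 nodes {J, D, W, S, G, E, Y}, right has 0 { }.
    Root E: left subtree has 5 nodes {J, D, W, S, G}, right has 1 {Y}.
      Root D: left subtree has 1 node {J}, right has 3 {W, S, G}.
        Root W: left subtree has 0 nodes { }, right has 2 {S, G}.
          Root G: left subtree has 1 node {S}, right has 0 { }.
  Root Z: left subtree has 3 nodes {R, Q, H}, right has 1 {K}.
    Root Q: left subtree has 1 node {R}, right has 1 {H}.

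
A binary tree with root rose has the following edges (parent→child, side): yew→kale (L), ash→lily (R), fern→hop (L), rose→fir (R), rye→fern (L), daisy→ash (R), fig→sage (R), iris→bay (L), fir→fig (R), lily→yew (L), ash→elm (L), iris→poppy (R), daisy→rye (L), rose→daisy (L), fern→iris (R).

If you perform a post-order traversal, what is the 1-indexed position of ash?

Post-order visits the left subtree, then the right subtree, then the node.
At rose: go left to daisy.
  At daisy: go left to rye.
    At rye: go left to fern.
      At fern: go left to hop.
        hop is a leaf — visit hop.
      At fern: go right to iris.
        At iris: go left to bay.
          bay is a leaf — visit bay.
        At iris: go right to poppy.
          poppy is a leaf — visit poppy.
        Visit iris.
      Visit fern.
    At rye: no right child.
    Visit rye.
  At daisy: go right to ash.
    At ash: go left to elm.
      elm is a leaf — visit elm.
    At ash: go right to lily.
      At lily: go left to yew.
        At yew: go left to kale.
          kale is a leaf — visit kale.
        At yew: no right child.
        Visit yew.
      At lily: no right child.
      Visit lily.
    Visit ash.
  Visit daisy.
At rose: go right to fir.
  At fir: no left child.
  At fir: go right to fig.
    At fig: no left child.
    At fig: go right to sage.
      sage is a leaf — visit sage.
    Visit fig.
  Visit fir.
Visit rose.
Full post-order sequence: hop, bay, poppy, iris, fern, rye, elm, kale, yew, lily, ash, daisy, sage, fig, fir, rose.

11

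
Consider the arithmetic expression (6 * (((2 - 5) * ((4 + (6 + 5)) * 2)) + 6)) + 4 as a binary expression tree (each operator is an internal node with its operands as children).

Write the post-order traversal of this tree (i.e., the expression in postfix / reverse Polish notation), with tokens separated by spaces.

Post-order on an expression tree gives postfix notation: for each operator, emit left operand, right operand, then the operator.

6 2 5 - 4 6 5 + + 2 * * 6 + * 4 +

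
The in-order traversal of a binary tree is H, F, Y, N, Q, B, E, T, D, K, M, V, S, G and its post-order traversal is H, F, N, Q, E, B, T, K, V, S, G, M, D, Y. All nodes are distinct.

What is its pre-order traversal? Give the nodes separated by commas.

Y, F, H, D, T, B, Q, N, E, M, K, G, S, V

The last element of post-order is the root; it splits in-order into left and right subtrees.
Root Y: left subtree has 2 nodes {H, F}, right has 11 {N, Q, B, E, T, D, K, M, V, S, G}.
  Root F: left subtree has 1 node {H}, right has 0 { }.
  Root D: left subtree has 5 nodes {N, Q, B, E, T}, right has 5 {K, M, V, S, G}.
    Root T: left subtree has 4 nodes {N, Q, B, E}, right has 0 { }.
      Root B: left subtree has 2 nodes {N, Q}, right has 1 {E}.
        Root Q: left subtree has 1 node {N}, right has 0 { }.
    Root M: left subtree has 1 node {K}, right has 3 {V, S, G}.
      Root G: left subtree has 2 nodes {V, S}, right has 0 { }.
        Root S: left subtree has 1 node {V}, right has 0 { }.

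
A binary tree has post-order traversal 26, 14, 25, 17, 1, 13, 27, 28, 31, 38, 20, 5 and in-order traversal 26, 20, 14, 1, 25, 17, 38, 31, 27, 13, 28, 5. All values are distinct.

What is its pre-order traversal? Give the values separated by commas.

5, 20, 26, 38, 1, 14, 17, 25, 31, 28, 27, 13

The last element of post-order is the root; it splits in-order into left and right subtrees.
Root 5: left subtree has 11 nodes {26, 20, 14, 1, 25, 17, 38, 31, 27, 13, 28}, right has 0 { }.
  Root 20: left subtree has 1 node {26}, right has 9 {14, 1, 25, 17, 38, 31, 27, 13, 28}.
    Root 38: left subtree has 4 nodes {14, 1, 25, 17}, right has 4 {31, 27, 13, 28}.
      Root 1: left subtree has 1 node {14}, right has 2 {25, 17}.
        Root 17: left subtree has 1 node {25}, right has 0 { }.
      Root 31: left subtree has 0 nodes { }, right has 3 {27, 13, 28}.
        Root 28: left subtree has 2 nodes {27, 13}, right has 0 { }.
          Root 27: left subtree has 0 nodes { }, right has 1 {13}.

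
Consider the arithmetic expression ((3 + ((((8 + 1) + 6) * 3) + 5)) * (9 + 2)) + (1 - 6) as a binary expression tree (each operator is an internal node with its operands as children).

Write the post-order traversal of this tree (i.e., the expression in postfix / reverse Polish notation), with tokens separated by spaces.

3 8 1 + 6 + 3 * 5 + + 9 2 + * 1 6 - +

Post-order on an expression tree gives postfix notation: for each operator, emit left operand, right operand, then the operator.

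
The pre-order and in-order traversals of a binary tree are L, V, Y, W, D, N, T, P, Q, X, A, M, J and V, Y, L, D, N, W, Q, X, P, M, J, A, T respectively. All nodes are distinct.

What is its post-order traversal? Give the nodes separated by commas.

The first element of pre-order is the root; it splits in-order into left and right subtrees.
Root L: left subtree has 2 nodes {V, Y}, right has 10 {D, N, W, Q, X, P, M, J, A, T}.
  Root V: left subtree has 0 nodes { }, right has 1 {Y}.
  Root W: left subtree has 2 nodes {D, N}, right has 7 {Q, X, P, M, J, A, T}.
    Root D: left subtree has 0 nodes { }, right has 1 {N}.
    Root T: left subtree has 6 nodes {Q, X, P, M, J, A}, right has 0 { }.
      Root P: left subtree has 2 nodes {Q, X}, right has 3 {M, J, A}.
        Root Q: left subtree has 0 nodes { }, right has 1 {X}.
        Root A: left subtree has 2 nodes {M, J}, right has 0 { }.
          Root M: left subtree has 0 nodes { }, right has 1 {J}.

Y, V, N, D, X, Q, J, M, A, P, T, W, L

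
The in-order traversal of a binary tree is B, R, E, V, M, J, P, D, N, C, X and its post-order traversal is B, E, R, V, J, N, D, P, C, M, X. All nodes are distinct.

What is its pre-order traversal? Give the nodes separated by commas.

X, M, V, R, B, E, C, P, J, D, N

The last element of post-order is the root; it splits in-order into left and right subtrees.
Root X: left subtree has 10 nodes {B, R, E, V, M, J, P, D, N, C}, right has 0 { }.
  Root M: left subtree has 4 nodes {B, R, E, V}, right has 5 {J, P, D, N, C}.
    Root V: left subtree has 3 nodes {B, R, E}, right has 0 { }.
      Root R: left subtree has 1 node {B}, right has 1 {E}.
    Root C: left subtree has 4 nodes {J, P, D, N}, right has 0 { }.
      Root P: left subtree has 1 node {J}, right has 2 {D, N}.
        Root D: left subtree has 0 nodes { }, right has 1 {N}.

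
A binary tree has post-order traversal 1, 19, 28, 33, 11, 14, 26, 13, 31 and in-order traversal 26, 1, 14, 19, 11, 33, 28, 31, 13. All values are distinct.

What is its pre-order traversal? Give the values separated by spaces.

The last element of post-order is the root; it splits in-order into left and right subtrees.
Root 31: left subtree has 7 nodes {26, 1, 14, 19, 11, 33, 28}, right has 1 {13}.
  Root 26: left subtree has 0 nodes { }, right has 6 {1, 14, 19, 11, 33, 28}.
    Root 14: left subtree has 1 node {1}, right has 4 {19, 11, 33, 28}.
      Root 11: left subtree has 1 node {19}, right has 2 {33, 28}.
        Root 33: left subtree has 0 nodes { }, right has 1 {28}.

31 26 14 1 11 19 33 28 13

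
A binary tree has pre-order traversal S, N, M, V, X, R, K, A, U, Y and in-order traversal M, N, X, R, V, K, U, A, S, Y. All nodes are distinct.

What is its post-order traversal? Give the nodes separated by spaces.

The first element of pre-order is the root; it splits in-order into left and right subtrees.
Root S: left subtree has 8 nodes {M, N, X, R, V, K, U, A}, right has 1 {Y}.
  Root N: left subtree has 1 node {M}, right has 6 {X, R, V, K, U, A}.
    Root V: left subtree has 2 nodes {X, R}, right has 3 {K, U, A}.
      Root X: left subtree has 0 nodes { }, right has 1 {R}.
      Root K: left subtree has 0 nodes { }, right has 2 {U, A}.
        Root A: left subtree has 1 node {U}, right has 0 { }.

M R X U A K V N Y S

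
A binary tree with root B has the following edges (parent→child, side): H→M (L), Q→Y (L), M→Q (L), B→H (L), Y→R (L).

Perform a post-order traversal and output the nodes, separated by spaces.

Post-order visits the left subtree, then the right subtree, then the node.
At B: go left to H.
  At H: go left to M.
    At M: go left to Q.
      At Q: go left to Y.
        At Y: go left to R.
          R is a leaf — visit R.
        At Y: no right child.
        Visit Y.
      At Q: no right child.
      Visit Q.
    At M: no right child.
    Visit M.
  At H: no right child.
  Visit H.
At B: no right child.
Visit B.

R Y Q M H B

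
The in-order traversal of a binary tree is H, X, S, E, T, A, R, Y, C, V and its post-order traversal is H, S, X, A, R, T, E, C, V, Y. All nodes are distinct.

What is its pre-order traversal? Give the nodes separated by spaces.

The last element of post-order is the root; it splits in-order into left and right subtrees.
Root Y: left subtree has 7 nodes {H, X, S, E, T, A, R}, right has 2 {C, V}.
  Root E: left subtree has 3 nodes {H, X, S}, right has 3 {T, A, R}.
    Root X: left subtree has 1 node {H}, right has 1 {S}.
    Root T: left subtree has 0 nodes { }, right has 2 {A, R}.
      Root R: left subtree has 1 node {A}, right has 0 { }.
  Root V: left subtree has 1 node {C}, right has 0 { }.

Y E X H S T R A V C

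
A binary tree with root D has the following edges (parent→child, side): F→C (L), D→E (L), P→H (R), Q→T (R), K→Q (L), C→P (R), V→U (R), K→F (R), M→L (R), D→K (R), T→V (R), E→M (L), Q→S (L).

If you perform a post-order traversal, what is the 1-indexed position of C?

Post-order visits the left subtree, then the right subtree, then the node.
At D: go left to E.
  At E: go left to M.
    At M: no left child.
    At M: go right to L.
      L is a leaf — visit L.
    Visit M.
  At E: no right child.
  Visit E.
At D: go right to K.
  At K: go left to Q.
    At Q: go left to S.
      S is a leaf — visit S.
    At Q: go right to T.
      At T: no left child.
      At T: go right to V.
        At V: no left child.
        At V: go right to U.
          U is a leaf — visit U.
        Visit V.
      Visit T.
    Visit Q.
  At K: go right to F.
    At F: go left to C.
      At C: no left child.
      At C: go right to P.
        At P: no left child.
        At P: go right to H.
          H is a leaf — visit H.
        Visit P.
      Visit C.
    At F: no right child.
    Visit F.
  Visit K.
Visit D.
Full post-order sequence: L, M, E, S, U, V, T, Q, H, P, C, F, K, D.

11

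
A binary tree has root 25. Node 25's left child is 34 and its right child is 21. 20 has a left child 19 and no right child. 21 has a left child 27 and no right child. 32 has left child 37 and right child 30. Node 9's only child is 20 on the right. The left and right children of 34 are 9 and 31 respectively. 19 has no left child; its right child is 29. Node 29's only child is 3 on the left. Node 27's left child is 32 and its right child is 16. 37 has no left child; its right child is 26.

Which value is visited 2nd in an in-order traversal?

In-order visits the left subtree, then the node, then the right subtree.
At 25: go left to 34.
  At 34: go left to 9.
    At 9: no left child.
    Visit 9.
    At 9: go right to 20.
      At 20: go left to 19.
        At 19: no left child.
        Visit 19.
        At 19: go right to 29.
          At 29: go left to 3.
            3 is a leaf — visit 3.
          Visit 29.
          At 29: no right child.
      Visit 20.
      At 20: no right child.
  Visit 34.
  At 34: go right to 31.
    31 is a leaf — visit 31.
Visit 25.
At 25: go right to 21.
  At 21: go left to 27.
    At 27: go left to 32.
      At 32: go left to 37.
        At 37: no left child.
        Visit 37.
        At 37: go right to 26.
          26 is a leaf — visit 26.
      Visit 32.
      At 32: go right to 30.
        30 is a leaf — visit 30.
    Visit 27.
    At 27: go right to 16.
      16 is a leaf — visit 16.
  Visit 21.
  At 21: no right child.
Full in-order sequence: 9, 19, 3, 29, 20, 34, 31, 25, 37, 26, 32, 30, 27, 16, 21.

19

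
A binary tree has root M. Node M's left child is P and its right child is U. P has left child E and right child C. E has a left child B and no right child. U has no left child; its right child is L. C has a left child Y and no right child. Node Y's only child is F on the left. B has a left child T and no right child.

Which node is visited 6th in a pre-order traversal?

Pre-order visits the node, then its left subtree, then its right subtree.
Visit M.
At M: go left to P.
  Visit P.
  At P: go left to E.
    Visit E.
    At E: go left to B.
      Visit B.
      At B: go left to T.
        T is a leaf — visit T.
      At B: no right child.
    At E: no right child.
  At P: go right to C.
    Visit C.
    At C: go left to Y.
      Visit Y.
      At Y: go left to F.
        F is a leaf — visit F.
      At Y: no right child.
    At C: no right child.
At M: go right to U.
  Visit U.
  At U: no left child.
  At U: go right to L.
    L is a leaf — visit L.
Full pre-order sequence: M, P, E, B, T, C, Y, F, U, L.

C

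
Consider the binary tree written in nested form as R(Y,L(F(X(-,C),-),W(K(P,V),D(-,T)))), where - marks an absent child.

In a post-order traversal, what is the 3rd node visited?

Post-order visits the left subtree, then the right subtree, then the node.
At R: go left to Y.
  Y is a leaf — visit Y.
At R: go right to L.
  At L: go left to F.
    At F: go left to X.
      At X: no left child.
      At X: go right to C.
        C is a leaf — visit C.
      Visit X.
    At F: no right child.
    Visit F.
  At L: go right to W.
    At W: go left to K.
      At K: go left to P.
        P is a leaf — visit P.
      At K: go right to V.
        V is a leaf — visit V.
      Visit K.
    At W: go right to D.
      At D: no left child.
      At D: go right to T.
        T is a leaf — visit T.
      Visit D.
    Visit W.
  Visit L.
Visit R.
Full post-order sequence: Y, C, X, F, P, V, K, T, D, W, L, R.

X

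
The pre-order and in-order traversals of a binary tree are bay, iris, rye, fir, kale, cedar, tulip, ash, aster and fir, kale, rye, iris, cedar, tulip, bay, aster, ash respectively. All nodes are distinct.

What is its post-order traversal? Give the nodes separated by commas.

The first element of pre-order is the root; it splits in-order into left and right subtrees.
Root bay: left subtree has 6 nodes {fir, kale, rye, iris, cedar, tulip}, right has 2 {aster, ash}.
  Root iris: left subtree has 3 nodes {fir, kale, rye}, right has 2 {cedar, tulip}.
    Root rye: left subtree has 2 nodes {fir, kale}, right has 0 { }.
      Root fir: left subtree has 0 nodes { }, right has 1 {kale}.
    Root cedar: left subtree has 0 nodes { }, right has 1 {tulip}.
  Root ash: left subtree has 1 node {aster}, right has 0 { }.

kale, fir, rye, tulip, cedar, iris, aster, ash, bay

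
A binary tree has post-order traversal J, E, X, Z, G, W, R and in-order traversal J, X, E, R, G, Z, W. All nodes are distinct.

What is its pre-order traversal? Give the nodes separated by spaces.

The last element of post-order is the root; it splits in-order into left and right subtrees.
Root R: left subtree has 3 nodes {J, X, E}, right has 3 {G, Z, W}.
  Root X: left subtree has 1 node {J}, right has 1 {E}.
  Root W: left subtree has 2 nodes {G, Z}, right has 0 { }.
    Root G: left subtree has 0 nodes { }, right has 1 {Z}.

R X J E W G Z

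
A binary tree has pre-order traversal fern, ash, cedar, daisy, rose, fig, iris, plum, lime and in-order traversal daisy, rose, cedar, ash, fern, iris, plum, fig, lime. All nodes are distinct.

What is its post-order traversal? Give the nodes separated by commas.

rose, daisy, cedar, ash, plum, iris, lime, fig, fern

The first element of pre-order is the root; it splits in-order into left and right subtrees.
Root fern: left subtree has 4 nodes {daisy, rose, cedar, ash}, right has 4 {iris, plum, fig, lime}.
  Root ash: left subtree has 3 nodes {daisy, rose, cedar}, right has 0 { }.
    Root cedar: left subtree has 2 nodes {daisy, rose}, right has 0 { }.
      Root daisy: left subtree has 0 nodes { }, right has 1 {rose}.
  Root fig: left subtree has 2 nodes {iris, plum}, right has 1 {lime}.
    Root iris: left subtree has 0 nodes { }, right has 1 {plum}.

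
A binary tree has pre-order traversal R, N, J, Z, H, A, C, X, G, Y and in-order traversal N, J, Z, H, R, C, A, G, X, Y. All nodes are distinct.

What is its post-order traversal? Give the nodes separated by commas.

H, Z, J, N, C, G, Y, X, A, R

The first element of pre-order is the root; it splits in-order into left and right subtrees.
Root R: left subtree has 4 nodes {N, J, Z, H}, right has 5 {C, A, G, X, Y}.
  Root N: left subtree has 0 nodes { }, right has 3 {J, Z, H}.
    Root J: left subtree has 0 nodes { }, right has 2 {Z, H}.
      Root Z: left subtree has 0 nodes { }, right has 1 {H}.
  Root A: left subtree has 1 node {C}, right has 3 {G, X, Y}.
    Root X: left subtree has 1 node {G}, right has 1 {Y}.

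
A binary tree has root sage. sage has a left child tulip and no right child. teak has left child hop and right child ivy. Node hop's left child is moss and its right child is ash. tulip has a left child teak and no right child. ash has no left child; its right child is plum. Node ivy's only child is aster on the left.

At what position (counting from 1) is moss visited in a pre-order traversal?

Pre-order visits the node, then its left subtree, then its right subtree.
Visit sage.
At sage: go left to tulip.
  Visit tulip.
  At tulip: go left to teak.
    Visit teak.
    At teak: go left to hop.
      Visit hop.
      At hop: go left to moss.
        moss is a leaf — visit moss.
      At hop: go right to ash.
        Visit ash.
        At ash: no left child.
        At ash: go right to plum.
          plum is a leaf — visit plum.
    At teak: go right to ivy.
      Visit ivy.
      At ivy: go left to aster.
        aster is a leaf — visit aster.
      At ivy: no right child.
  At tulip: no right child.
At sage: no right child.
Full pre-order sequence: sage, tulip, teak, hop, moss, ash, plum, ivy, aster.

5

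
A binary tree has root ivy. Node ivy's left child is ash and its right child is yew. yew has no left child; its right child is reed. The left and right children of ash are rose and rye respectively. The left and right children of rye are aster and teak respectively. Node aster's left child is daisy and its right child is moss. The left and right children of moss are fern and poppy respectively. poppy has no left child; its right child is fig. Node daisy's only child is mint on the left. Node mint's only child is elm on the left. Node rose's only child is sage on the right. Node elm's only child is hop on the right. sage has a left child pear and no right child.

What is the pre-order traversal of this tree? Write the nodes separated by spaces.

Pre-order visits the node, then its left subtree, then its right subtree.
Visit ivy.
At ivy: go left to ash.
  Visit ash.
  At ash: go left to rose.
    Visit rose.
    At rose: no left child.
    At rose: go right to sage.
      Visit sage.
      At sage: go left to pear.
        pear is a leaf — visit pear.
      At sage: no right child.
  At ash: go right to rye.
    Visit rye.
    At rye: go left to aster.
      Visit aster.
      At aster: go left to daisy.
        Visit daisy.
        At daisy: go left to mint.
          Visit mint.
          At mint: go left to elm.
            Visit elm.
            At elm: no left child.
            At elm: go right to hop.
              hop is a leaf — visit hop.
          At mint: no right child.
        At daisy: no right child.
      At aster: go right to moss.
        Visit moss.
        At moss: go left to fern.
          fern is a leaf — visit fern.
        At moss: go right to poppy.
          Visit poppy.
          At poppy: no left child.
          At poppy: go right to fig.
            fig is a leaf — visit fig.
    At rye: go right to teak.
      teak is a leaf — visit teak.
At ivy: go right to yew.
  Visit yew.
  At yew: no left child.
  At yew: go right to reed.
    reed is a leaf — visit reed.

ivy ash rose sage pear rye aster daisy mint elm hop moss fern poppy fig teak yew reed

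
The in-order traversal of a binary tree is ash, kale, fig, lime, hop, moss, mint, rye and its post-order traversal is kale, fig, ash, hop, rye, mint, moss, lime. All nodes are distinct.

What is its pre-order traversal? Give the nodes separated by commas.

lime, ash, fig, kale, moss, hop, mint, rye

The last element of post-order is the root; it splits in-order into left and right subtrees.
Root lime: left subtree has 3 nodes {ash, kale, fig}, right has 4 {hop, moss, mint, rye}.
  Root ash: left subtree has 0 nodes { }, right has 2 {kale, fig}.
    Root fig: left subtree has 1 node {kale}, right has 0 { }.
  Root moss: left subtree has 1 node {hop}, right has 2 {mint, rye}.
    Root mint: left subtree has 0 nodes { }, right has 1 {rye}.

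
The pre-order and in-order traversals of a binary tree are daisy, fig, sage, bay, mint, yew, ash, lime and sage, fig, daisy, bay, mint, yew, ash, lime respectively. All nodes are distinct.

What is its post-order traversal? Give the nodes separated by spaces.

sage fig lime ash yew mint bay daisy

The first element of pre-order is the root; it splits in-order into left and right subtrees.
Root daisy: left subtree has 2 nodes {sage, fig}, right has 5 {bay, mint, yew, ash, lime}.
  Root fig: left subtree has 1 node {sage}, right has 0 { }.
  Root bay: left subtree has 0 nodes { }, right has 4 {mint, yew, ash, lime}.
    Root mint: left subtree has 0 nodes { }, right has 3 {yew, ash, lime}.
      Root yew: left subtree has 0 nodes { }, right has 2 {ash, lime}.
        Root ash: left subtree has 0 nodes { }, right has 1 {lime}.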